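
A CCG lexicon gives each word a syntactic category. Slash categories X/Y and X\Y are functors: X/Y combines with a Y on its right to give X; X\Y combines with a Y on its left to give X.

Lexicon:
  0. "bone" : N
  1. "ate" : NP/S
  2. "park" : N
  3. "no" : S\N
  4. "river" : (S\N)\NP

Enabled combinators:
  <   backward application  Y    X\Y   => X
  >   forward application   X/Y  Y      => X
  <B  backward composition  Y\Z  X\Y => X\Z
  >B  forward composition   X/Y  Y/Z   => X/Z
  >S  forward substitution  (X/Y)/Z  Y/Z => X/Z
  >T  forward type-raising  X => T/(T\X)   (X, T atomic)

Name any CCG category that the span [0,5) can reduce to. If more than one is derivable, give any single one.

[0,5] S   >
  [0,1] S/(S\N)   >T
    [0,1] "bone" : N
  [1,5] S\N   <
    [1,4] NP   >
      [1,2] "ate" : NP/S
      [2,4] S   <
        [2,3] "park" : N
        [3,4] "no" : S\N
    [4,5] "river" : (S\N)\NP

S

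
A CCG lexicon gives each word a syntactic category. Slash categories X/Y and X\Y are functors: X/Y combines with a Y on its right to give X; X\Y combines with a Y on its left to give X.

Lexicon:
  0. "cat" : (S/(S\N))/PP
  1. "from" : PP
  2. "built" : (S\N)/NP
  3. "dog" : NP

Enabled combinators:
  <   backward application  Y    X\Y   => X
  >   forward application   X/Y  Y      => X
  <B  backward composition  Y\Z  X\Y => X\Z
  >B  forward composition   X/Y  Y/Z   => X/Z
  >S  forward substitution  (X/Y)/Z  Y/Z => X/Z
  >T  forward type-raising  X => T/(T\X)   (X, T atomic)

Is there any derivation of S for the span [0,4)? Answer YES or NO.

[0,4] S   >
  [0,2] S/(S\N)   >
    [0,1] "cat" : (S/(S\N))/PP
    [1,2] "from" : PP
  [2,4] S\N   >
    [2,3] "built" : (S\N)/NP
    [3,4] "dog" : NP

YES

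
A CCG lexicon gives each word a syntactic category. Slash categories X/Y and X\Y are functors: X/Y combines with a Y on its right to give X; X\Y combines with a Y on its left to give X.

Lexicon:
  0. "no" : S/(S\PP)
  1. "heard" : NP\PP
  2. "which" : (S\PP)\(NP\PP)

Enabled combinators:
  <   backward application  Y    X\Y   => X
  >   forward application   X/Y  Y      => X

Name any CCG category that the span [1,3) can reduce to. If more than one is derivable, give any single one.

[0,3] S   >
  [0,1] "no" : S/(S\PP)
  [1,3] S\PP   <
    [1,2] "heard" : NP\PP
    [2,3] "which" : (S\PP)\(NP\PP)

S\PP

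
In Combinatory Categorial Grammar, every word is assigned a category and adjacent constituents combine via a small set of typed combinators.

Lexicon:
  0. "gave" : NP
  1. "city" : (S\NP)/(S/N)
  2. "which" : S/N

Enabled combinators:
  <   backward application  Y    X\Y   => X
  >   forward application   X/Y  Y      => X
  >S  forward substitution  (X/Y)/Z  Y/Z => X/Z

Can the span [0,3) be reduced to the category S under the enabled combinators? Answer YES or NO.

[0,3] S   <
  [0,1] "gave" : NP
  [1,3] S\NP   >
    [1,2] "city" : (S\NP)/(S/N)
    [2,3] "which" : S/N

YES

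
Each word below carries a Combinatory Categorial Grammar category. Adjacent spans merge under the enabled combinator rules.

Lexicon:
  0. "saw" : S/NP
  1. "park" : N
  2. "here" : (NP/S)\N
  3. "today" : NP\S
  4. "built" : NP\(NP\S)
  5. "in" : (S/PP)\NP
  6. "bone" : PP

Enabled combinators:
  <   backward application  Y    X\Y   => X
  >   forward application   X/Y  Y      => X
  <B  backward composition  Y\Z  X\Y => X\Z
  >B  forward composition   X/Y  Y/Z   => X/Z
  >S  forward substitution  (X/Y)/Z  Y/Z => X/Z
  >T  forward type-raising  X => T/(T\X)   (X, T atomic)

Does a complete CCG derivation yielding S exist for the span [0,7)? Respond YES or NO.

[0,7] S   >
  [0,1] "saw" : S/NP
  [1,7] NP   >
    [1,3] NP/S   <
      [1,2] "park" : N
      [2,3] "here" : (NP/S)\N
    [3,7] S   >
      [3,6] S/PP   <
        [3,5] NP   <
          [3,4] "today" : NP\S
          [4,5] "built" : NP\(NP\S)
        [5,6] "in" : (S/PP)\NP
      [6,7] "bone" : PP

YES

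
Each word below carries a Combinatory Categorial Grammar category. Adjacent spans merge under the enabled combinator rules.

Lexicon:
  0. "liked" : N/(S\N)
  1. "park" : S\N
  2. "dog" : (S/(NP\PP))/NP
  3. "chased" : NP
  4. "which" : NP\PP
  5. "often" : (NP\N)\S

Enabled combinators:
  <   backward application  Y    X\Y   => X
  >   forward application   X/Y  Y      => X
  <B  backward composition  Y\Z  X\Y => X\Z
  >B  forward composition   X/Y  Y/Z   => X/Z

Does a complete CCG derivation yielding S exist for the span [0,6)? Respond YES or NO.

N/(S\N) S\N (S/(NP\PP))/NP NP NP\PP (NP\N)\S
CKY chart[0,6] = {NP}; S ∉ chart

NO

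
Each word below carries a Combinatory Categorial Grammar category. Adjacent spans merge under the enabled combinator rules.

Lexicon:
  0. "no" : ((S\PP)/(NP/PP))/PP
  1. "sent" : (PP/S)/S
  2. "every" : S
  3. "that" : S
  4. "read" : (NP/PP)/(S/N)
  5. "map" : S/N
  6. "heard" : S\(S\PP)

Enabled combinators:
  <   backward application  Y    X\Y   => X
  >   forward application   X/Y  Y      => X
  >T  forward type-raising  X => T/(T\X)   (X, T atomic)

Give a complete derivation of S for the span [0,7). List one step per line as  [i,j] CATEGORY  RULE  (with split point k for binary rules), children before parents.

[0,1] ((S\PP)/(NP/PP))/PP  lex  "no"
[1,2] (PP/S)/S  lex  "sent"
[2,3] S  lex  "every"
[1,3] PP/S  >  k=2
[3,4] S  lex  "that"
[1,4] PP  >  k=3
[0,4] (S\PP)/(NP/PP)  >  k=1
[4,5] (NP/PP)/(S/N)  lex  "read"
[5,6] S/N  lex  "map"
[4,6] NP/PP  >  k=5
[0,6] S\PP  >  k=4
[6,7] S\(S\PP)  lex  "heard"
[0,7] S  <  k=6

[0,7] S   <
  [0,6] S\PP   >
    [0,4] (S\PP)/(NP/PP)   >
      [0,1] "no" : ((S\PP)/(NP/PP))/PP
      [1,4] PP   >
        [1,3] PP/S   >
          [1,2] "sent" : (PP/S)/S
          [2,3] "every" : S
        [3,4] "that" : S
    [4,6] NP/PP   >
      [4,5] "read" : (NP/PP)/(S/N)
      [5,6] "map" : S/N
  [6,7] "heard" : S\(S\PP)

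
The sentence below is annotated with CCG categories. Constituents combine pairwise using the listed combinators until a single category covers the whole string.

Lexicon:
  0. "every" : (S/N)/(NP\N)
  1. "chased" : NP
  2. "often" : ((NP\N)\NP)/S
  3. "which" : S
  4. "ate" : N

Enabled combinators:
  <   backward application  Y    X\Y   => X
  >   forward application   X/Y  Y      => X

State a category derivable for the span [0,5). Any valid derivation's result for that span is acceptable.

[0,5] S   >
  [0,4] S/N   >
    [0,1] "every" : (S/N)/(NP\N)
    [1,4] NP\N   <
      [1,2] "chased" : NP
      [2,4] (NP\N)\NP   >
        [2,3] "often" : ((NP\N)\NP)/S
        [3,4] "which" : S
  [4,5] "ate" : N

S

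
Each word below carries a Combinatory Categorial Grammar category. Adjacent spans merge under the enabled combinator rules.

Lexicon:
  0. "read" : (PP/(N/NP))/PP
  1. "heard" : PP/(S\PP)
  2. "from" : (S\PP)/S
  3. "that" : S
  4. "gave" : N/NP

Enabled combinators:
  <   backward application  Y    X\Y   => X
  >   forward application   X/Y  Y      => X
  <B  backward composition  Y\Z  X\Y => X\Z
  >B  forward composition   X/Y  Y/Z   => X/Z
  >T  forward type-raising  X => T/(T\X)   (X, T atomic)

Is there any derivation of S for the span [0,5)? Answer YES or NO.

(PP/(N/NP))/PP PP/(S\PP) (S\PP)/S S N/NP
CKY chart[0,5] = {N/(N\PP), NP/(NP\PP), PP, PP/(PP\PP), S/(S\PP)}; S ∉ chart

NO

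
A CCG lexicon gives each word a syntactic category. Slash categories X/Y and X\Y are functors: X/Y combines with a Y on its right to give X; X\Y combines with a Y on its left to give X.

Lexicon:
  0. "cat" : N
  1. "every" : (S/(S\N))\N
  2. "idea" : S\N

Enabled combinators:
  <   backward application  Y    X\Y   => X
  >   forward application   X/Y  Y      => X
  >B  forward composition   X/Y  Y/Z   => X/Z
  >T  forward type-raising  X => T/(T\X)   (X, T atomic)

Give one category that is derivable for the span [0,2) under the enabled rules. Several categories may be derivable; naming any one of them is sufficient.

[0,3] S   >
  [0,2] S/(S\N)   <
    [0,1] "cat" : N
    [1,2] "every" : (S/(S\N))\N
  [2,3] "idea" : S\N

S/(S\N)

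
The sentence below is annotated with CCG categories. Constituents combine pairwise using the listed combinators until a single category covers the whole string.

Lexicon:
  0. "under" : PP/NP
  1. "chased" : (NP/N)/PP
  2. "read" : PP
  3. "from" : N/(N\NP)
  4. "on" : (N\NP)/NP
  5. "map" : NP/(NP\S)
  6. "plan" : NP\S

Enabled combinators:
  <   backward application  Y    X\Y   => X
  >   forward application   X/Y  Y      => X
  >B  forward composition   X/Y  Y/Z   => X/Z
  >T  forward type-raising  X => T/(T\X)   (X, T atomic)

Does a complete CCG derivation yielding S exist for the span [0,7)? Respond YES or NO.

PP/NP (NP/N)/PP PP N/(N\NP) (N\NP)/NP NP/(NP\S) NP\S
CKY chart[0,7] = {N/(N\PP), NP/(NP\PP), PP, PP/(NP\NP), PP/(N\N), PP/(PP\PP), S/(S\PP)}; S ∉ chart

NO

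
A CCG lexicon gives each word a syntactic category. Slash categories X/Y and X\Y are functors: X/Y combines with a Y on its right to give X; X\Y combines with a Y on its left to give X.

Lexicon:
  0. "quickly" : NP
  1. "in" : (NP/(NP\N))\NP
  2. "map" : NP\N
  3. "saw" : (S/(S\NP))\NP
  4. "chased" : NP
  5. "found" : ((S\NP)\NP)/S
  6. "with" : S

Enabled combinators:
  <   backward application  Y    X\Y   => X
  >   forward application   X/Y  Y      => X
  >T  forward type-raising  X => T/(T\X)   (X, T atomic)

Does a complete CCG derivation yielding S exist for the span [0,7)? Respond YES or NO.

[0,7] S   >
  [0,4] S/(S\NP)   <
    [0,3] NP   >
      [0,2] NP/(NP\N)   <
        [0,1] "quickly" : NP
        [1,2] "in" : (NP/(NP\N))\NP
      [2,3] "map" : NP\N
    [3,4] "saw" : (S/(S\NP))\NP
  [4,7] S\NP   <
    [4,5] "chased" : NP
    [5,7] (S\NP)\NP   >
      [5,6] "found" : ((S\NP)\NP)/S
      [6,7] "with" : S

YES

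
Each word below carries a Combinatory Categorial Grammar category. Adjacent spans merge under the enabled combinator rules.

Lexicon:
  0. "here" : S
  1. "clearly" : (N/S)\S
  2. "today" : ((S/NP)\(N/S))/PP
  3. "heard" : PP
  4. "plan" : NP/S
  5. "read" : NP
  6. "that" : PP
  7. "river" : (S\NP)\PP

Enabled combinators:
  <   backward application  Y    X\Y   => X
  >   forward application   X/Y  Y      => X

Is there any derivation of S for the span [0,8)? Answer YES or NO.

[0,8] S   >
  [0,4] S/NP   <
    [0,2] N/S   <
      [0,1] "here" : S
      [1,2] "clearly" : (N/S)\S
    [2,4] (S/NP)\(N/S)   >
      [2,3] "today" : ((S/NP)\(N/S))/PP
      [3,4] "heard" : PP
  [4,8] NP   >
    [4,5] "plan" : NP/S
    [5,8] S   <
      [5,6] "read" : NP
      [6,8] S\NP   <
        [6,7] "that" : PP
        [7,8] "river" : (S\NP)\PP

YES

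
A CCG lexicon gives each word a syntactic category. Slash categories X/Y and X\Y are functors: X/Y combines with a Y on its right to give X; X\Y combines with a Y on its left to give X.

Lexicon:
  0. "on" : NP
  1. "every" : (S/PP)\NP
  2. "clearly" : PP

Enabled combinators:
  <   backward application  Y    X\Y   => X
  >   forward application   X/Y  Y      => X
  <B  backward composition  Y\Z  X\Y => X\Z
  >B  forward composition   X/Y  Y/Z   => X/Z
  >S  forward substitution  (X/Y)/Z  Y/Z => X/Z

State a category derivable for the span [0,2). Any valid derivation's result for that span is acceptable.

S/PP

[0,3] S   >
  [0,2] S/PP   <
    [0,1] "on" : NP
    [1,2] "every" : (S/PP)\NP
  [2,3] "clearly" : PP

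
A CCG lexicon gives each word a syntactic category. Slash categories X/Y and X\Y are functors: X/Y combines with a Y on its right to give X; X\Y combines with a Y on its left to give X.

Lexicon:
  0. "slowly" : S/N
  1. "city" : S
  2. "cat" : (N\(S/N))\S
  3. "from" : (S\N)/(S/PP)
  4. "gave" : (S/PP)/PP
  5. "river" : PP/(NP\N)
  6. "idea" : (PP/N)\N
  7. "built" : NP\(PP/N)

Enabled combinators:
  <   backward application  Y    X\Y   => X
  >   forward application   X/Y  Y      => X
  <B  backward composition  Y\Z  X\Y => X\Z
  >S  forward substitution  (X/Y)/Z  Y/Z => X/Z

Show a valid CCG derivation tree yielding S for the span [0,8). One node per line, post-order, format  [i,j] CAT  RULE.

[0,8] S   <
  [0,3] N   <
    [0,1] "slowly" : S/N
    [1,3] N\(S/N)   <
      [1,2] "city" : S
      [2,3] "cat" : (N\(S/N))\S
  [3,8] S\N   >
    [3,4] "from" : (S\N)/(S/PP)
    [4,8] S/PP   >
      [4,5] "gave" : (S/PP)/PP
      [5,8] PP   >
        [5,6] "river" : PP/(NP\N)
        [6,8] NP\N   <B
          [6,7] "idea" : (PP/N)\N
          [7,8] "built" : NP\(PP/N)

[0,1] S/N  lex  "slowly"
[1,2] S  lex  "city"
[2,3] (N\(S/N))\S  lex  "cat"
[1,3] N\(S/N)  <  k=2
[0,3] N  <  k=1
[3,4] (S\N)/(S/PP)  lex  "from"
[4,5] (S/PP)/PP  lex  "gave"
[5,6] PP/(NP\N)  lex  "river"
[6,7] (PP/N)\N  lex  "idea"
[7,8] NP\(PP/N)  lex  "built"
[6,8] NP\N  <B  k=7
[5,8] PP  >  k=6
[4,8] S/PP  >  k=5
[3,8] S\N  >  k=4
[0,8] S  <  k=3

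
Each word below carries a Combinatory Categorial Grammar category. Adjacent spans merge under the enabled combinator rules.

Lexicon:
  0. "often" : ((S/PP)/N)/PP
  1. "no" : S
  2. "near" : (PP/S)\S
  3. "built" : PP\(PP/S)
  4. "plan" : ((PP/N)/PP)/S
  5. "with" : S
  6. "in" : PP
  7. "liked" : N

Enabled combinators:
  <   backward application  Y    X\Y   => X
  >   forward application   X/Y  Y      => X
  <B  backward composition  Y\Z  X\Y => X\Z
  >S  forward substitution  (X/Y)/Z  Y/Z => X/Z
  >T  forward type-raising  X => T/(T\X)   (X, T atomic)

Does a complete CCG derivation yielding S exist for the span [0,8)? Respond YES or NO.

[0,8] S   >
  [0,7] S/N   >S
    [0,4] (S/PP)/N   >
      [0,1] "often" : ((S/PP)/N)/PP
      [1,4] PP   <
        [1,3] PP/S   <
          [1,2] "no" : S
          [2,3] "near" : (PP/S)\S
        [3,4] "built" : PP\(PP/S)
    [4,7] PP/N   >
      [4,6] (PP/N)/PP   >
        [4,5] "plan" : ((PP/N)/PP)/S
        [5,6] "with" : S
      [6,7] "in" : PP
  [7,8] "liked" : N

YES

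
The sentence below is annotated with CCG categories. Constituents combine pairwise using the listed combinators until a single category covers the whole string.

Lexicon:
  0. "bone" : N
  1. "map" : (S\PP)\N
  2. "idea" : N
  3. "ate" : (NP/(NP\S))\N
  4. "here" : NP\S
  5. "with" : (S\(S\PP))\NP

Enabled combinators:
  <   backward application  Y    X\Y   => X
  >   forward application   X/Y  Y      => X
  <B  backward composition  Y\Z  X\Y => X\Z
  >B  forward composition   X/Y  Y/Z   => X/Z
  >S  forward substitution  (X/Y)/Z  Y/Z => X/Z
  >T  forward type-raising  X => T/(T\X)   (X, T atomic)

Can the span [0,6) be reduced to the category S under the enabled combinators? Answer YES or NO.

YES

[0,6] S   <
  [0,2] S\PP   <
    [0,1] "bone" : N
    [1,2] "map" : (S\PP)\N
  [2,6] S\(S\PP)   <
    [2,5] NP   >
      [2,4] NP/(NP\S)   <
        [2,3] "idea" : N
        [3,4] "ate" : (NP/(NP\S))\N
      [4,5] "here" : NP\S
    [5,6] "with" : (S\(S\PP))\NP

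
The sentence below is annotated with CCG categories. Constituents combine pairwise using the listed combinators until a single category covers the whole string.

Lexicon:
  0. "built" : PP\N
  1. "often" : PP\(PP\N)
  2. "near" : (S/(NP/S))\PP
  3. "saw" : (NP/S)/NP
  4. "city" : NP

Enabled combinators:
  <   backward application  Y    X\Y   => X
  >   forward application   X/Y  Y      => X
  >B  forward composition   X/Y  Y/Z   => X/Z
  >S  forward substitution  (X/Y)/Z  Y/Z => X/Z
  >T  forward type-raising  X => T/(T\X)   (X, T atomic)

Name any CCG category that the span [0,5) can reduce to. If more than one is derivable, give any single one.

S

[0,5] S   >
  [0,3] S/(NP/S)   <
    [0,2] PP   <
      [0,1] "built" : PP\N
      [1,2] "often" : PP\(PP\N)
    [2,3] "near" : (S/(NP/S))\PP
  [3,5] NP/S   >
    [3,4] "saw" : (NP/S)/NP
    [4,5] "city" : NP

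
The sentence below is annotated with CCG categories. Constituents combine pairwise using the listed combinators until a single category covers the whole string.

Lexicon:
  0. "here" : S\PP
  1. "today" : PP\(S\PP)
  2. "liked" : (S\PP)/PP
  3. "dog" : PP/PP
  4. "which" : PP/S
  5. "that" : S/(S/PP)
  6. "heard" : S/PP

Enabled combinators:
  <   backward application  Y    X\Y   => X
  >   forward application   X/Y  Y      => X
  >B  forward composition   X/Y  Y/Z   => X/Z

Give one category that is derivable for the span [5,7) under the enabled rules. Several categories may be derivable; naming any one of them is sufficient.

S

[0,7] S   <
  [0,2] PP   <
    [0,1] "here" : S\PP
    [1,2] "today" : PP\(S\PP)
  [2,7] S\PP   >
    [2,3] "liked" : (S\PP)/PP
    [3,7] PP   >
      [3,5] PP/S   >B
        [3,4] "dog" : PP/PP
        [4,5] "which" : PP/S
      [5,7] S   >
        [5,6] "that" : S/(S/PP)
        [6,7] "heard" : S/PP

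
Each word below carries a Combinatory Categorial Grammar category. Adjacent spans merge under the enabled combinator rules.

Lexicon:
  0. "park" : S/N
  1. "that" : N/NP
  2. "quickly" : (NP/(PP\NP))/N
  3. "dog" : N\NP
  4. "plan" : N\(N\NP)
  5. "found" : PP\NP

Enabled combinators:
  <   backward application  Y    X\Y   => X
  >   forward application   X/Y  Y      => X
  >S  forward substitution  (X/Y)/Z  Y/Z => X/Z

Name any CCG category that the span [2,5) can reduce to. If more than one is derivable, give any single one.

[0,6] S   >
  [0,1] "park" : S/N
  [1,6] N   >
    [1,2] "that" : N/NP
    [2,6] NP   >
      [2,5] NP/(PP\NP)   >
        [2,3] "quickly" : (NP/(PP\NP))/N
        [3,5] N   <
          [3,4] "dog" : N\NP
          [4,5] "plan" : N\(N\NP)
      [5,6] "found" : PP\NP

NP/(PP\NP)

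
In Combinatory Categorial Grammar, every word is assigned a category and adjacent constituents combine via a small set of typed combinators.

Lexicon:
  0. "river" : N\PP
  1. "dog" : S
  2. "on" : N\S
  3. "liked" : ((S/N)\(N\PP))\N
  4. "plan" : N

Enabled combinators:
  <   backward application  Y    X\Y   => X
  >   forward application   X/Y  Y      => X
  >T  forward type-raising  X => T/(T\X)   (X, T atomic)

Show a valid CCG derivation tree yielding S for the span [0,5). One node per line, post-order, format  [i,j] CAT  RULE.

[0,1] N\PP  lex  "river"
[1,2] S  lex  "dog"
[2,3] N\S  lex  "on"
[1,3] N  <  k=2
[3,4] ((S/N)\(N\PP))\N  lex  "liked"
[1,4] (S/N)\(N\PP)  <  k=3
[0,4] S/N  <  k=1
[4,5] N  lex  "plan"
[0,5] S  >  k=4

[0,5] S   >
  [0,4] S/N   <
    [0,1] "river" : N\PP
    [1,4] (S/N)\(N\PP)   <
      [1,3] N   <
        [1,2] "dog" : S
        [2,3] "on" : N\S
      [3,4] "liked" : ((S/N)\(N\PP))\N
  [4,5] "plan" : N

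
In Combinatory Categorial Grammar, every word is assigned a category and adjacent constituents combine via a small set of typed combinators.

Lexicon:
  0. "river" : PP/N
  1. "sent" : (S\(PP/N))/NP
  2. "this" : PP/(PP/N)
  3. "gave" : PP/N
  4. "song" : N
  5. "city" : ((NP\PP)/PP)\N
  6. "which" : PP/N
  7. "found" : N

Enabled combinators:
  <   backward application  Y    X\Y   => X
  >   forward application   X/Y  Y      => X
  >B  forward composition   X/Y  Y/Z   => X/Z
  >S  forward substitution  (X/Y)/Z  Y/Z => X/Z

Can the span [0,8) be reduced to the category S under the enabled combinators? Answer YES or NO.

YES

[0,8] S   <
  [0,1] "river" : PP/N
  [1,8] S\(PP/N)   >
    [1,2] "sent" : (S\(PP/N))/NP
    [2,8] NP   <
      [2,4] PP   >
        [2,3] "this" : PP/(PP/N)
        [3,4] "gave" : PP/N
      [4,8] NP\PP   >
        [4,6] (NP\PP)/PP   <
          [4,5] "song" : N
          [5,6] "city" : ((NP\PP)/PP)\N
        [6,8] PP   >
          [6,7] "which" : PP/N
          [7,8] "found" : N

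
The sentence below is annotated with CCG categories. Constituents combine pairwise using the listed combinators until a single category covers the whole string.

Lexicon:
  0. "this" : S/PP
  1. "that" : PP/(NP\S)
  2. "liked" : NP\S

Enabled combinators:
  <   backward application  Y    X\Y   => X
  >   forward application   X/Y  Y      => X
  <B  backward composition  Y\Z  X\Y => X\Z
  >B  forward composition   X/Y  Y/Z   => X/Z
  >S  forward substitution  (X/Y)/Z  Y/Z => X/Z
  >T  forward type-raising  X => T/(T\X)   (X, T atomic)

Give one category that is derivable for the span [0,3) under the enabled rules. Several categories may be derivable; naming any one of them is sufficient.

[0,3] S   >
  [0,1] "this" : S/PP
  [1,3] PP   >
    [1,2] "that" : PP/(NP\S)
    [2,3] "liked" : NP\S

S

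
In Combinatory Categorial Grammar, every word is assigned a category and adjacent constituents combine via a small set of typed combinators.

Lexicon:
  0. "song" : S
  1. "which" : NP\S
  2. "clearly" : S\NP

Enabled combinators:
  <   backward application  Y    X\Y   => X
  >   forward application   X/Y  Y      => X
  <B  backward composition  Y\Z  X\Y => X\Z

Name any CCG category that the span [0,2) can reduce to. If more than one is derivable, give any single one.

NP

[0,3] S   <
  [0,2] NP   <
    [0,1] "song" : S
    [1,2] "which" : NP\S
  [2,3] "clearly" : S\NP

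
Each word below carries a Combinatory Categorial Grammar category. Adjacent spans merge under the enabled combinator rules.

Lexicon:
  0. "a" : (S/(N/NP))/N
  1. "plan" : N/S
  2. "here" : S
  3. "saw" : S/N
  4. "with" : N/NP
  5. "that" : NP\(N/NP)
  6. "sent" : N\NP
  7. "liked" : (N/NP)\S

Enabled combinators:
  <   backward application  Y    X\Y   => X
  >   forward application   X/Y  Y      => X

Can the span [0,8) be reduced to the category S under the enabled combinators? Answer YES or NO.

YES

[0,8] S   >
  [0,3] S/(N/NP)   >
    [0,1] "a" : (S/(N/NP))/N
    [1,3] N   >
      [1,2] "plan" : N/S
      [2,3] "here" : S
  [3,8] N/NP   <
    [3,7] S   >
      [3,4] "saw" : S/N
      [4,7] N   <
        [4,6] NP   <
          [4,5] "with" : N/NP
          [5,6] "that" : NP\(N/NP)
        [6,7] "sent" : N\NP
    [7,8] "liked" : (N/NP)\S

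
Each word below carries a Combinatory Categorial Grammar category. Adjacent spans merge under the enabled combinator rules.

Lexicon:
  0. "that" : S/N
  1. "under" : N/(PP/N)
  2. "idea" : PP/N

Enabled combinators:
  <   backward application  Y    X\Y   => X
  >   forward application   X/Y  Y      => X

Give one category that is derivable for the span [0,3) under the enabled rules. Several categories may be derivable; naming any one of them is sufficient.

[0,3] S   >
  [0,1] "that" : S/N
  [1,3] N   >
    [1,2] "under" : N/(PP/N)
    [2,3] "idea" : PP/N

S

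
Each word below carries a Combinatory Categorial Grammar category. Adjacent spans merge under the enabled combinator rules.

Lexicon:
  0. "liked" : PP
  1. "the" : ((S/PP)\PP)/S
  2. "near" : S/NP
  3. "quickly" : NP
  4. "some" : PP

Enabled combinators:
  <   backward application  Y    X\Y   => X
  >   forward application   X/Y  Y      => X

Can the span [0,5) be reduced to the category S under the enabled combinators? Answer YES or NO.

YES

[0,5] S   >
  [0,4] S/PP   <
    [0,1] "liked" : PP
    [1,4] (S/PP)\PP   >
      [1,2] "the" : ((S/PP)\PP)/S
      [2,4] S   >
        [2,3] "near" : S/NP
        [3,4] "quickly" : NP
  [4,5] "some" : PP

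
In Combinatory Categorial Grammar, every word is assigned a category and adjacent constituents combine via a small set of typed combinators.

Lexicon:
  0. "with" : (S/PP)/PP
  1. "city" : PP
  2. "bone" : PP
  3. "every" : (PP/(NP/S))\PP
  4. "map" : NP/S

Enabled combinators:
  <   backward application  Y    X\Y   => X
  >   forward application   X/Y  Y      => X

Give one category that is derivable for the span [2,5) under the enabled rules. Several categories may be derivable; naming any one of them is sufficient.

[0,5] S   >
  [0,2] S/PP   >
    [0,1] "with" : (S/PP)/PP
    [1,2] "city" : PP
  [2,5] PP   >
    [2,4] PP/(NP/S)   <
      [2,3] "bone" : PP
      [3,4] "every" : (PP/(NP/S))\PP
    [4,5] "map" : NP/S

PP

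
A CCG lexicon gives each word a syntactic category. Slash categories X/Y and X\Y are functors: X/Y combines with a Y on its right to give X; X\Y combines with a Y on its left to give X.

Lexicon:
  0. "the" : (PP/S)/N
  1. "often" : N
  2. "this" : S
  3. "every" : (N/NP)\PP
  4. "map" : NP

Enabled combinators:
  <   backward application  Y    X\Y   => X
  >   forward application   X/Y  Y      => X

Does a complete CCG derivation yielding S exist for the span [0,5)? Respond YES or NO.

(PP/S)/N N S (N/NP)\PP NP
CKY chart[0,5] = {N}; S ∉ chart

NO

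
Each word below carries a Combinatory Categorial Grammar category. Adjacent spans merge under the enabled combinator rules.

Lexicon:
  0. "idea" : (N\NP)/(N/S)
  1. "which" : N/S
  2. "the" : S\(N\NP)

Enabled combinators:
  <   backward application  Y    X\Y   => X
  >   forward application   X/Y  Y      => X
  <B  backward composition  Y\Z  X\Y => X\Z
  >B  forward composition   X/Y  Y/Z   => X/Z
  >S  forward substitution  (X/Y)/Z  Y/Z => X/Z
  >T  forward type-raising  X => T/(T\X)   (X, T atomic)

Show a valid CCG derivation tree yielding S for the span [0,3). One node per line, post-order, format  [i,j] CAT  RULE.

[0,1] (N\NP)/(N/S)  lex  "idea"
[1,2] N/S  lex  "which"
[0,2] N\NP  >  k=1
[2,3] S\(N\NP)  lex  "the"
[0,3] S  <  k=2

[0,3] S   <
  [0,2] N\NP   >
    [0,1] "idea" : (N\NP)/(N/S)
    [1,2] "which" : N/S
  [2,3] "the" : S\(N\NP)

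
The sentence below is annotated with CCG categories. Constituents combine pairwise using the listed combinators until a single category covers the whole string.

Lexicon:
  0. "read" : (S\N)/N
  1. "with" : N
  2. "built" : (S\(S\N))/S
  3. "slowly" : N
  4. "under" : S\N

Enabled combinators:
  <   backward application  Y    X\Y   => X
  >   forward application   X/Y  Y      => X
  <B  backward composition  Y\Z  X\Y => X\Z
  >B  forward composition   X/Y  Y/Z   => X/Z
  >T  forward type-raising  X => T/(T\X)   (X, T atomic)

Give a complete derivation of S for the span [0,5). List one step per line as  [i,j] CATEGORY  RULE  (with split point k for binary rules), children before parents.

[0,5] S   <
  [0,2] S\N   >
    [0,1] "read" : (S\N)/N
    [1,2] "with" : N
  [2,5] S\(S\N)   >
    [2,3] "built" : (S\(S\N))/S
    [3,5] S   >
      [3,4] S/(S\N)   >T
        [3,4] "slowly" : N
      [4,5] "under" : S\N

[0,1] (S\N)/N  lex  "read"
[1,2] N  lex  "with"
[0,2] S\N  >  k=1
[2,3] (S\(S\N))/S  lex  "built"
[3,4] N  lex  "slowly"
[3,4] S/(S\N)  >T
[4,5] S\N  lex  "under"
[3,5] S  >  k=4
[2,5] S\(S\N)  >  k=3
[0,5] S  <  k=2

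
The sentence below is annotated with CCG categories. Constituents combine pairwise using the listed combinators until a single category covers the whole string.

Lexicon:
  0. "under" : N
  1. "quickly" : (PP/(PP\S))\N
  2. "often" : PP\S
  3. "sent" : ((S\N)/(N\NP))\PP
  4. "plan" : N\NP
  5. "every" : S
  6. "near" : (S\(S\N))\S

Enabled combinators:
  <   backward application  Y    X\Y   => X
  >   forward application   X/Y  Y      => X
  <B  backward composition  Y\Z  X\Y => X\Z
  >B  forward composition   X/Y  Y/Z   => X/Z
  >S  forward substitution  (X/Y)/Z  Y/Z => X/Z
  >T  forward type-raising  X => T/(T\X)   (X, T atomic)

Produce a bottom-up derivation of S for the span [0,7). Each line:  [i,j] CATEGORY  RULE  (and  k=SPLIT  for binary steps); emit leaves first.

[0,7] S   <
  [0,5] S\N   >
    [0,4] (S\N)/(N\NP)   <
      [0,3] PP   >
        [0,2] PP/(PP\S)   <
          [0,1] "under" : N
          [1,2] "quickly" : (PP/(PP\S))\N
        [2,3] "often" : PP\S
      [3,4] "sent" : ((S\N)/(N\NP))\PP
    [4,5] "plan" : N\NP
  [5,7] S\(S\N)   <
    [5,6] "every" : S
    [6,7] "near" : (S\(S\N))\S

[0,1] N  lex  "under"
[1,2] (PP/(PP\S))\N  lex  "quickly"
[0,2] PP/(PP\S)  <  k=1
[2,3] PP\S  lex  "often"
[0,3] PP  >  k=2
[3,4] ((S\N)/(N\NP))\PP  lex  "sent"
[0,4] (S\N)/(N\NP)  <  k=3
[4,5] N\NP  lex  "plan"
[0,5] S\N  >  k=4
[5,6] S  lex  "every"
[6,7] (S\(S\N))\S  lex  "near"
[5,7] S\(S\N)  <  k=6
[0,7] S  <  k=5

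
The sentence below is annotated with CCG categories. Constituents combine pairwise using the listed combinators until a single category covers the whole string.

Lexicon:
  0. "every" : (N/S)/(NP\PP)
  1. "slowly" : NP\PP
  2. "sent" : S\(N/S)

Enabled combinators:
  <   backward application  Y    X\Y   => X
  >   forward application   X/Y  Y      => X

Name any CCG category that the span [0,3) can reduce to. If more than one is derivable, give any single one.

[0,3] S   <
  [0,2] N/S   >
    [0,1] "every" : (N/S)/(NP\PP)
    [1,2] "slowly" : NP\PP
  [2,3] "sent" : S\(N/S)

S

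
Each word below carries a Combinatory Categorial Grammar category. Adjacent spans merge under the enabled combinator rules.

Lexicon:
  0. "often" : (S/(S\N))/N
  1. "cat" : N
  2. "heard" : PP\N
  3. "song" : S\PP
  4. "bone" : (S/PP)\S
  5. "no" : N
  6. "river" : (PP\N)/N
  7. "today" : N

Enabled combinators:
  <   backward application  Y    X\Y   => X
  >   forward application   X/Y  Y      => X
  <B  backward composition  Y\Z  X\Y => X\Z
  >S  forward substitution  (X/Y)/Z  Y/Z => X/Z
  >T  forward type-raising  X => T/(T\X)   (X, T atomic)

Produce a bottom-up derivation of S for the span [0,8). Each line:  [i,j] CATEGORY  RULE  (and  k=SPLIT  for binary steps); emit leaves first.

[0,8] S   >
  [0,5] S/PP   <
    [0,4] S   >
      [0,2] S/(S\N)   >
        [0,1] "often" : (S/(S\N))/N
        [1,2] "cat" : N
      [2,4] S\N   <B
        [2,3] "heard" : PP\N
        [3,4] "song" : S\PP
    [4,5] "bone" : (S/PP)\S
  [5,8] PP   >
    [5,6] PP/(PP\N)   >T
      [5,6] "no" : N
    [6,8] PP\N   >
      [6,7] "river" : (PP\N)/N
      [7,8] "today" : N

[0,1] (S/(S\N))/N  lex  "often"
[1,2] N  lex  "cat"
[0,2] S/(S\N)  >  k=1
[2,3] PP\N  lex  "heard"
[3,4] S\PP  lex  "song"
[2,4] S\N  <B  k=3
[0,4] S  >  k=2
[4,5] (S/PP)\S  lex  "bone"
[0,5] S/PP  <  k=4
[5,6] N  lex  "no"
[5,6] PP/(PP\N)  >T
[6,7] (PP\N)/N  lex  "river"
[7,8] N  lex  "today"
[6,8] PP\N  >  k=7
[5,8] PP  >  k=6
[0,8] S  >  k=5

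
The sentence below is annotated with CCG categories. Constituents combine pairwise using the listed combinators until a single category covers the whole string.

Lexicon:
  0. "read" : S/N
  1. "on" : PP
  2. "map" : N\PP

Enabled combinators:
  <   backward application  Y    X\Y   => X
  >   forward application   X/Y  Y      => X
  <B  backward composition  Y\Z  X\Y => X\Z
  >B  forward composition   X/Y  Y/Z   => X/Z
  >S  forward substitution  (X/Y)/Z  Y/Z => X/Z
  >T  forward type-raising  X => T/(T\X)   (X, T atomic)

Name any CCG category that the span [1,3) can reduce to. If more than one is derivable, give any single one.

N

[0,3] S   >
  [0,1] "read" : S/N
  [1,3] N   <
    [1,2] "on" : PP
    [2,3] "map" : N\PP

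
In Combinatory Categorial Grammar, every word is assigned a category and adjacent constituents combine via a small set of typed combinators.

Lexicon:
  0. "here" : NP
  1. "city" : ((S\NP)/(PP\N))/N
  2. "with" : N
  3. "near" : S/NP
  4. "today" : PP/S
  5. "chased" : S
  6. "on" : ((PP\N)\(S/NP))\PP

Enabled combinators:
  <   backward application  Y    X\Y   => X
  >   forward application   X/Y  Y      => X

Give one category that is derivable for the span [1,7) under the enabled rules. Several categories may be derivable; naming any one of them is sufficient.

[0,7] S   <
  [0,1] "here" : NP
  [1,7] S\NP   >
    [1,3] (S\NP)/(PP\N)   >
      [1,2] "city" : ((S\NP)/(PP\N))/N
      [2,3] "with" : N
    [3,7] PP\N   <
      [3,4] "near" : S/NP
      [4,7] (PP\N)\(S/NP)   <
        [4,6] PP   >
          [4,5] "today" : PP/S
          [5,6] "chased" : S
        [6,7] "on" : ((PP\N)\(S/NP))\PP

S\NP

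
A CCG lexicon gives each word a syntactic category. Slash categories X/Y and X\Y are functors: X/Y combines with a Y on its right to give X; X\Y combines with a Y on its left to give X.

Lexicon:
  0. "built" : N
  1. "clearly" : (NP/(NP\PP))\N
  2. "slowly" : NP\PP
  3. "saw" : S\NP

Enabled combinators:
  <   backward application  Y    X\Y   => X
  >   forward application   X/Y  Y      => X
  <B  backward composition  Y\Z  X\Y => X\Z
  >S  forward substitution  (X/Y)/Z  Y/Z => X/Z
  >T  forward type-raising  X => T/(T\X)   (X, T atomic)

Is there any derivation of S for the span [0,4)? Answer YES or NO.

[0,4] S   <
  [0,3] NP   >
    [0,2] NP/(NP\PP)   <
      [0,1] "built" : N
      [1,2] "clearly" : (NP/(NP\PP))\N
    [2,3] "slowly" : NP\PP
  [3,4] "saw" : S\NP

YES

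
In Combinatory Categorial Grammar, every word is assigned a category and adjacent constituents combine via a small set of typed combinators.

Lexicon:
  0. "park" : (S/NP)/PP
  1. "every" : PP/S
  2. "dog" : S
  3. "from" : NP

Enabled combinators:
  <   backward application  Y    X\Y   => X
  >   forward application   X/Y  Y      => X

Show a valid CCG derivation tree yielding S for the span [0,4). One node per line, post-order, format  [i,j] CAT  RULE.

[0,1] (S/NP)/PP  lex  "park"
[1,2] PP/S  lex  "every"
[2,3] S  lex  "dog"
[1,3] PP  >  k=2
[0,3] S/NP  >  k=1
[3,4] NP  lex  "from"
[0,4] S  >  k=3

[0,4] S   >
  [0,3] S/NP   >
    [0,1] "park" : (S/NP)/PP
    [1,3] PP   >
      [1,2] "every" : PP/S
      [2,3] "dog" : S
  [3,4] "from" : NP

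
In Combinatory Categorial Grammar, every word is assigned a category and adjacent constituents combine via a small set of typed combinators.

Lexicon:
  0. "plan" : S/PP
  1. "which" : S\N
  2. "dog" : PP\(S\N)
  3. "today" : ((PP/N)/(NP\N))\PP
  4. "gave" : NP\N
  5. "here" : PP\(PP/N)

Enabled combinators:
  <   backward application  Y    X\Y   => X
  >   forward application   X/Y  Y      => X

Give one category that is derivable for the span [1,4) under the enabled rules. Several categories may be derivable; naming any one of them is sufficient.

[0,6] S   >
  [0,1] "plan" : S/PP
  [1,6] PP   <
    [1,5] PP/N   >
      [1,4] (PP/N)/(NP\N)   <
        [1,3] PP   <
          [1,2] "which" : S\N
          [2,3] "dog" : PP\(S\N)
        [3,4] "today" : ((PP/N)/(NP\N))\PP
      [4,5] "gave" : NP\N
    [5,6] "here" : PP\(PP/N)

(PP/N)/(NP\N)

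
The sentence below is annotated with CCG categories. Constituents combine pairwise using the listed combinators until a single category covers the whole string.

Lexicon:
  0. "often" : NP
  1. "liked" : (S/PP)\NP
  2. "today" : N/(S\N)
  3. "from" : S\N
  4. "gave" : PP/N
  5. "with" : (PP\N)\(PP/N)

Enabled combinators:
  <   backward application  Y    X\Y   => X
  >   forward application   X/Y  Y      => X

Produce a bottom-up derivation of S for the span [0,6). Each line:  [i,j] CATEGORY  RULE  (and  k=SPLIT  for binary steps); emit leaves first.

[0,6] S   >
  [0,2] S/PP   <
    [0,1] "often" : NP
    [1,2] "liked" : (S/PP)\NP
  [2,6] PP   <
    [2,4] N   >
      [2,3] "today" : N/(S\N)
      [3,4] "from" : S\N
    [4,6] PP\N   <
      [4,5] "gave" : PP/N
      [5,6] "with" : (PP\N)\(PP/N)

[0,1] NP  lex  "often"
[1,2] (S/PP)\NP  lex  "liked"
[0,2] S/PP  <  k=1
[2,3] N/(S\N)  lex  "today"
[3,4] S\N  lex  "from"
[2,4] N  >  k=3
[4,5] PP/N  lex  "gave"
[5,6] (PP\N)\(PP/N)  lex  "with"
[4,6] PP\N  <  k=5
[2,6] PP  <  k=4
[0,6] S  >  k=2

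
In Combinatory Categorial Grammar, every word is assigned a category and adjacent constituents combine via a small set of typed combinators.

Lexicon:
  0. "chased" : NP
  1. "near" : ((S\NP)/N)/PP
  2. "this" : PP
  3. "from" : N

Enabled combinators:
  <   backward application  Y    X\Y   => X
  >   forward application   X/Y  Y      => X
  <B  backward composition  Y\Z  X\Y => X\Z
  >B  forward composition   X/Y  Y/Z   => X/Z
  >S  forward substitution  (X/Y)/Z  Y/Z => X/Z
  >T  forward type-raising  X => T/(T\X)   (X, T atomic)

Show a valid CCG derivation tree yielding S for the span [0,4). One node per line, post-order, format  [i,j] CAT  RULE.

[0,4] S   >
  [0,1] S/(S\NP)   >T
    [0,1] "chased" : NP
  [1,4] S\NP   >
    [1,3] (S\NP)/N   >
      [1,2] "near" : ((S\NP)/N)/PP
      [2,3] "this" : PP
    [3,4] "from" : N

[0,1] NP  lex  "chased"
[0,1] S/(S\NP)  >T
[1,2] ((S\NP)/N)/PP  lex  "near"
[2,3] PP  lex  "this"
[1,3] (S\NP)/N  >  k=2
[3,4] N  lex  "from"
[1,4] S\NP  >  k=3
[0,4] S  >  k=1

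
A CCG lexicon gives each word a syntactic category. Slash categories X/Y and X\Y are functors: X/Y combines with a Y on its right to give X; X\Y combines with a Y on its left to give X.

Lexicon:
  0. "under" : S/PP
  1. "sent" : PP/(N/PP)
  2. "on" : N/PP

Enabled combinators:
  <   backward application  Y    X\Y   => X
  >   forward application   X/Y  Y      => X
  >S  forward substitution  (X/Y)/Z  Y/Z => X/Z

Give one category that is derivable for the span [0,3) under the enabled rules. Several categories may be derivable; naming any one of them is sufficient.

[0,3] S   >
  [0,1] "under" : S/PP
  [1,3] PP   >
    [1,2] "sent" : PP/(N/PP)
    [2,3] "on" : N/PP

S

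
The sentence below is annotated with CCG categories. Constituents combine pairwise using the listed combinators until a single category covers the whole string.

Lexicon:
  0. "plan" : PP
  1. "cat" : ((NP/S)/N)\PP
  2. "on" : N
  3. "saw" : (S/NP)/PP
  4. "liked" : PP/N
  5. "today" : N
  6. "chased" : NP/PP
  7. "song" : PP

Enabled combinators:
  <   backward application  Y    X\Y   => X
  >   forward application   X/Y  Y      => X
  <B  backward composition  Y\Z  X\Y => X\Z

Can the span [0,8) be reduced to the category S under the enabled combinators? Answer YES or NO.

NO

PP ((NP/S)/N)\PP N (S/NP)/PP PP/N N NP/PP PP
CKY chart[0,8] = {NP}; S ∉ chart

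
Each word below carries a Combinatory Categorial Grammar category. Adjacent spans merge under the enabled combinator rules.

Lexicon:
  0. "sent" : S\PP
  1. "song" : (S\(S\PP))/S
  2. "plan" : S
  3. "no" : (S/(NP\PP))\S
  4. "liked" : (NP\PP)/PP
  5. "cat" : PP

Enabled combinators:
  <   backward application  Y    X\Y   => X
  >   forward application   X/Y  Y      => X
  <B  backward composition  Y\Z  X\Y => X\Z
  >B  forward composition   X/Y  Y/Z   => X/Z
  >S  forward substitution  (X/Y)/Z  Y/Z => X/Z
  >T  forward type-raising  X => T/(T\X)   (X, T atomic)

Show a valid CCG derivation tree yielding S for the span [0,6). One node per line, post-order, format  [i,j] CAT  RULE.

[0,1] S\PP  lex  "sent"
[1,2] (S\(S\PP))/S  lex  "song"
[2,3] S  lex  "plan"
[3,4] (S/(NP\PP))\S  lex  "no"
[2,4] S/(NP\PP)  <  k=3
[4,5] (NP\PP)/PP  lex  "liked"
[5,6] PP  lex  "cat"
[4,6] NP\PP  >  k=5
[2,6] S  >  k=4
[1,6] S\(S\PP)  >  k=2
[0,6] S  <  k=1

[0,6] S   <
  [0,1] "sent" : S\PP
  [1,6] S\(S\PP)   >
    [1,2] "song" : (S\(S\PP))/S
    [2,6] S   >
      [2,4] S/(NP\PP)   <
        [2,3] "plan" : S
        [3,4] "no" : (S/(NP\PP))\S
      [4,6] NP\PP   >
        [4,5] "liked" : (NP\PP)/PP
        [5,6] "cat" : PP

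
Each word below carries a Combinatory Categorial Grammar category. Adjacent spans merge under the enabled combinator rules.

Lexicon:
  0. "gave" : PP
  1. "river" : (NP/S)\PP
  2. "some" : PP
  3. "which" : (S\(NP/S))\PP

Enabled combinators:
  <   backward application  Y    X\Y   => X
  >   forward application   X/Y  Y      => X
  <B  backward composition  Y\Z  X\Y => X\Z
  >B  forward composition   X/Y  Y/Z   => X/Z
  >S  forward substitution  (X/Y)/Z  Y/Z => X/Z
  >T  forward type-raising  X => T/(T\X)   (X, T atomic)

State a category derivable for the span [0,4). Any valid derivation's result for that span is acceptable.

[0,4] S   <
  [0,2] NP/S   <
    [0,1] "gave" : PP
    [1,2] "river" : (NP/S)\PP
  [2,4] S\(NP/S)   <
    [2,3] "some" : PP
    [3,4] "which" : (S\(NP/S))\PP

S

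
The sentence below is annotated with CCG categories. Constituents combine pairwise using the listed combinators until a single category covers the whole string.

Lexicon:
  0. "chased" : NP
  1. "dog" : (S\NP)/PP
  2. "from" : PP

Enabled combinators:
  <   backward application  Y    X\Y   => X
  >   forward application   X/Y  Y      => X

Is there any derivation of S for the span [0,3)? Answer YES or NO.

YES

[0,3] S   <
  [0,1] "chased" : NP
  [1,3] S\NP   >
    [1,2] "dog" : (S\NP)/PP
    [2,3] "from" : PP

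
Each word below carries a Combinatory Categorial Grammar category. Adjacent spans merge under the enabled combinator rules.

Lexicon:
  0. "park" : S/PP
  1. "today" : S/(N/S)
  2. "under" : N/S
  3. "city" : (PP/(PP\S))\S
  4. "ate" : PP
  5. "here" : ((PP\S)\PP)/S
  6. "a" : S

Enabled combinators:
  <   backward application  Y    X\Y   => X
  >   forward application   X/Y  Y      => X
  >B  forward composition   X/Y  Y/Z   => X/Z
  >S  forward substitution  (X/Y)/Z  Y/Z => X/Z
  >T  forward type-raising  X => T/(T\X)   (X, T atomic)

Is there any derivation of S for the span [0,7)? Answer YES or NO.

YES

[0,7] S   >
  [0,1] "park" : S/PP
  [1,7] PP   >
    [1,4] PP/(PP\S)   <
      [1,3] S   >
        [1,2] "today" : S/(N/S)
        [2,3] "under" : N/S
      [3,4] "city" : (PP/(PP\S))\S
    [4,7] PP\S   <
      [4,5] "ate" : PP
      [5,7] (PP\S)\PP   >
        [5,6] "here" : ((PP\S)\PP)/S
        [6,7] "a" : S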